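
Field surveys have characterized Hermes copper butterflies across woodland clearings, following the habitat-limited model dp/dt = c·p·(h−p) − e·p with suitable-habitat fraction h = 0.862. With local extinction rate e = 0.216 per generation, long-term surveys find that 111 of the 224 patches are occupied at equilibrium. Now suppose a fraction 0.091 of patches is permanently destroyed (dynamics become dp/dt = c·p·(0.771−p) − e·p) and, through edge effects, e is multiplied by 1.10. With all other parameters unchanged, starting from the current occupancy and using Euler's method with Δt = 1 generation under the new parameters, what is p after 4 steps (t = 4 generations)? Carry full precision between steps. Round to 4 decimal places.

0.4049

Observed p* = 111/224 = 0.49554.
Balance c(h−p*) = e gives c = e/(0.862 − 0.49554) = 0.216/0.36646 = 0.58942.
Starting from p₀ = 0.49554; update p ← p + (dp/dt)·Δt with the new parameters.
  1  |  dp/dt·Δt = -0.037283  |  p_1 = 0.458253
  2  |  dp/dt·Δt = -0.024407  |  p_2 = 0.433846
  3  |  dp/dt·Δt = -0.016866  |  p_3 = 0.416980
  4  |  dp/dt·Δt = -0.012065  |  p_4 = 0.404914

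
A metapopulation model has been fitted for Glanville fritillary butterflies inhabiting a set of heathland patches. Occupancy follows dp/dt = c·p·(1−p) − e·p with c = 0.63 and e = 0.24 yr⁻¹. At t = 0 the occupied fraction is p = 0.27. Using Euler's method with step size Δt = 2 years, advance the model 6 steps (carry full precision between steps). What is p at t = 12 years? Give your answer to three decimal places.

0.618

Update rule: p ← p + [c·p·(1−p) − e·p]·Δt with Δt = 2.
  1  |  dp/dt·Δt = +0.118746  |  p_1 = 0.388746
  2  |  dp/dt·Δt = +0.112806  |  p_2 = 0.501552
  3  |  dp/dt·Δt = +0.074252  |  p_3 = 0.575804
  4  |  dp/dt·Δt = +0.031374  |  p_4 = 0.607178
  5  |  dp/dt·Δt = +0.009081  |  p_5 = 0.616259
  6  |  dp/dt·Δt = +0.002166  |  p_6 = 0.618424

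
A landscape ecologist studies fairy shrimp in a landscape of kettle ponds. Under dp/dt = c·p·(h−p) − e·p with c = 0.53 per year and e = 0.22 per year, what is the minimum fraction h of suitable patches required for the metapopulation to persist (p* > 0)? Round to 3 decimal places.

p* = h − e/c is positive only when h > e/c.
h_min = e/c = 0.22/0.53 = 0.4151.

0.415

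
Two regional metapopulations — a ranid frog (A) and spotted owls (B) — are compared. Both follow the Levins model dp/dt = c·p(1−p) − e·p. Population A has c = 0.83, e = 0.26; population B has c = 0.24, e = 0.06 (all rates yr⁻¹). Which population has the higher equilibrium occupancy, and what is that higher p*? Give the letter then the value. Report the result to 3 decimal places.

A: p*_A = 1 − 0.26/0.83 = 0.6867.
B: p*_B = 1 − 0.06/0.24 = 0.7500.
B is higher at 0.7500.

B, 0.750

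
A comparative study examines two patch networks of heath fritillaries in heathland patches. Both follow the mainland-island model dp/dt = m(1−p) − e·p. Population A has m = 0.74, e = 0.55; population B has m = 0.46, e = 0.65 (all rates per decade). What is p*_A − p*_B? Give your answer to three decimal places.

A: p*_A = m/(m+e) = 0.74/1.2900 = 0.5736.
B: p*_B = 0.46/1.1100 = 0.4144.
p*_A − p*_B = 0.5736 − 0.4144 = 0.1592.

0.159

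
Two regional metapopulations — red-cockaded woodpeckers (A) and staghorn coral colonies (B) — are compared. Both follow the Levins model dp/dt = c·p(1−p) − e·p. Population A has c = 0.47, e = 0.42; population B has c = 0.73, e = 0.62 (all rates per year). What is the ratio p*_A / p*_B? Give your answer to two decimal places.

0.71

A: p*_A = 1 − 0.42/0.47 = 0.1064.
B: p*_B = 1 − 0.62/0.73 = 0.1507.
p*_A / p*_B = 0.1064/0.1507 = 0.7060.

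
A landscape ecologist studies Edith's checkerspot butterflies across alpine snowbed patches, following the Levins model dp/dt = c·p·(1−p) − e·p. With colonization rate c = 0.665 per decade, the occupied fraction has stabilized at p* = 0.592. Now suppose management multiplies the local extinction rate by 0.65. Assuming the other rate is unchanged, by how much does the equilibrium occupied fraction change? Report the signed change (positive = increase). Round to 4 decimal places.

Balance c(1−p*) = e gives e = 0.665×(1 − 0.59200) = 0.27132.
New p* = 1 − e/c = 1 − 0.17636/0.66500 = 0.73480.
Δp* = 0.73480 − 0.59200 = +0.14280.

0.1428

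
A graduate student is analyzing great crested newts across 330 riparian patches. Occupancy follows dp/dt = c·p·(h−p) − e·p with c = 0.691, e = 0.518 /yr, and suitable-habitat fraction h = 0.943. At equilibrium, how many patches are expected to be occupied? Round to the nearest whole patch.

64

p* = h − e/c = 0.943 − 0.7496 = 0.1934.
Expected occupied patches = N × p* = 330 × 0.1934 = 63.81 ≈ 64.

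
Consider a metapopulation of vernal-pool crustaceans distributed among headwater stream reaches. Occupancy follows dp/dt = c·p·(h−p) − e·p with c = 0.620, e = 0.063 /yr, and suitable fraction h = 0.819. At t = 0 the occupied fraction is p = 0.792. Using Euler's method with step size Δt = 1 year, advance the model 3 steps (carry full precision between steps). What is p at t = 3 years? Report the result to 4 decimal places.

Update rule: p ← p + [c·p·(h−p) − e·p]·Δt with Δt = 1.
step 1: Δp = -0.03664, p = 0.75536
step 2: Δp = -0.01778, p = 0.73758
step 3: Δp = -0.00923, p = 0.72834

0.7283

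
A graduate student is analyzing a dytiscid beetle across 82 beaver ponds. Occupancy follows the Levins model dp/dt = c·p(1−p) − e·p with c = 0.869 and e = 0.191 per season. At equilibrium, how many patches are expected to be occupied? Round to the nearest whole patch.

p* = 1 − e/c = 1 − 0.191/0.869 = 0.7802.
Expected occupied patches = N × p* = 82 × 0.7802 = 63.98 ≈ 64.

64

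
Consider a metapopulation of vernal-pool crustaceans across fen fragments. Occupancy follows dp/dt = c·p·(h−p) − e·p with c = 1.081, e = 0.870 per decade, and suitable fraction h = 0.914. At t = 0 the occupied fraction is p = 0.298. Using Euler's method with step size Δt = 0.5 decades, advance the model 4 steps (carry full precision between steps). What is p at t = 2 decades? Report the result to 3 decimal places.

0.212

Update rule: p ← p + [c·p·(h−p) − e·p]·Δt with Δt = 0.5.
  1  |  dp/dt·Δt = -0.030411  |  p_1 = 0.267589
  2  |  dp/dt·Δt = -0.022909  |  p_2 = 0.244679
  3  |  dp/dt·Δt = -0.017918  |  p_3 = 0.226761
  4  |  dp/dt·Δt = -0.014410  |  p_4 = 0.212351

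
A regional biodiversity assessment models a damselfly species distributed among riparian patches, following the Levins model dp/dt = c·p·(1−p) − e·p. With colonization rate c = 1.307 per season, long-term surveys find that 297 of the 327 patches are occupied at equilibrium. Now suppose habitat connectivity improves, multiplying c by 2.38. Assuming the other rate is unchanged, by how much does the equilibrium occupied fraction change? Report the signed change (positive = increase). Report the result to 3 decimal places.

0.053

Observed p* = 297/327 = 0.90826.
Balance c(1−p*) = e gives e = 1.307×(1 − 0.90826) = 0.11990.
New p* = 1 − e/c = 1 − 0.11990/3.11066 = 0.96146.
Δp* = 0.96146 − 0.90826 = +0.05320.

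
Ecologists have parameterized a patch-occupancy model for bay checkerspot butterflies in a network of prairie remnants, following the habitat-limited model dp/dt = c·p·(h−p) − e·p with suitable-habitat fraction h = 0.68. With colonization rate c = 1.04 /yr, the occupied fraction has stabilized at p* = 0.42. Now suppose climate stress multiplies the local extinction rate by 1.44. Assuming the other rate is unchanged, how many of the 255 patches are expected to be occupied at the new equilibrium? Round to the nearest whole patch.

78

Balance c(h−p*) = e gives e = 1.04×(0.68 − 0.42000) = 0.27040.
New p* = 0.68 − e/c = 0.68 − 0.38938/1.04000 = 0.30560.
Expected occupied = 255 × 0.30560 = 77.93 ≈ 78.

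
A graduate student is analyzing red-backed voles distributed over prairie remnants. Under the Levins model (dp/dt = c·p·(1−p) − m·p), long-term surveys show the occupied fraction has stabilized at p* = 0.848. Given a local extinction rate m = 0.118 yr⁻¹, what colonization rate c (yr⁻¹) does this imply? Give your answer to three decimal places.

At equilibrium c(1−p*) = m, so c = m/(1−p*).
c = 0.118/(1 − 0.848) = 0.118/0.1520 = 0.7763.

0.776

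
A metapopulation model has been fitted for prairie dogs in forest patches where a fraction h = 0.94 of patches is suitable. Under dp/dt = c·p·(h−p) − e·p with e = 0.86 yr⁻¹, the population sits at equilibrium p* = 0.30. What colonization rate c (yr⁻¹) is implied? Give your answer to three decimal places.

At equilibrium c(h−p*) = e, so c = e/(h−p*).
c = 0.86/(0.94 − 0.30) = 0.86/0.6400 = 1.3438.

1.344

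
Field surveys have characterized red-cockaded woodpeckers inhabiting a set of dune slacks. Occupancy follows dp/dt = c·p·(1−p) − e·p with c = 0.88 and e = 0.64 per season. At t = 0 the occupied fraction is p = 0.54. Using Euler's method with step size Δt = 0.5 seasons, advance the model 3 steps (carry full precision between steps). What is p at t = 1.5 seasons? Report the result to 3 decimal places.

Update rule: p ← p + [c·p·(1−p) − e·p]·Δt with Δt = 0.5.
step 1: Δp = -0.06350, p = 0.47650
step 2: Δp = -0.04272, p = 0.43377
step 3: Δp = -0.03074, p = 0.40304

0.403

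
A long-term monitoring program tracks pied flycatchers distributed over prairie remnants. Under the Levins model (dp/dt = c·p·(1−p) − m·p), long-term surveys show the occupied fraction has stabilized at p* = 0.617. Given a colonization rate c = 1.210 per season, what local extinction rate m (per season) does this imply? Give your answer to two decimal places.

At equilibrium c(1−p*) = m.
m = 1.210 × (1 − 0.617) = 1.210 × 0.3830 = 0.4634.

0.46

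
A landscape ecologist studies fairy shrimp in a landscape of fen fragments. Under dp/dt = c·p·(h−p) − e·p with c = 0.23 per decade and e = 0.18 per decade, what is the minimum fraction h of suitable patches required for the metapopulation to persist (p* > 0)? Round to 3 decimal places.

p* = h − e/c is positive only when h > e/c.
h_min = e/c = 0.18/0.23 = 0.7826.

0.783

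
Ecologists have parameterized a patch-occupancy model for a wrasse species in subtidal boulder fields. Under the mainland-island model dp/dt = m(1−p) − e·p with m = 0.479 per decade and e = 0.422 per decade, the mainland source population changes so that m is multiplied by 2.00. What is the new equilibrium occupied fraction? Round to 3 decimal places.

Before: p* = 0.479/(0.479+0.422) = 0.5316.
After: m = 0.958, e = 0.422; p* = 0.958/1.3800 = 0.6942.

0.694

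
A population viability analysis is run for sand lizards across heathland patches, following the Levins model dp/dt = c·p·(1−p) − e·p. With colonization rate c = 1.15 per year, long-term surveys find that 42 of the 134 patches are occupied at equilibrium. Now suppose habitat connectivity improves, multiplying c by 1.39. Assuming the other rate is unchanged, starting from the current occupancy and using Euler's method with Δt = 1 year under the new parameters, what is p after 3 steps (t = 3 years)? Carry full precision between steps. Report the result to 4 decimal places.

0.4980

Observed p* = 42/134 = 0.31343.
Balance c(1−p*) = e gives e = 1.15×(1 − 0.31343) = 0.78955.
Starting from p₀ = 0.31343; update p ← p + (dp/dt)·Δt with the new parameters.
p: 0.31343 → 0.40995  (Δp = +0.09651)
p: 0.40995 → 0.47293  (Δp = +0.06299)
p: 0.47293 → 0.49798  (Δp = +0.02505)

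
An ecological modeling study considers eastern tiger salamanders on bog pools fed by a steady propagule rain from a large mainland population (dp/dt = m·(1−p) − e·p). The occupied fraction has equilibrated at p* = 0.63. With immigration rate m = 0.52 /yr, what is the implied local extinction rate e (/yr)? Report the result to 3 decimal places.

0.305

At equilibrium m(1−p*) = e·p*, so e = m(1−p*)/p*.
e = 0.52 × 0.3700 / 0.63 = 0.3054.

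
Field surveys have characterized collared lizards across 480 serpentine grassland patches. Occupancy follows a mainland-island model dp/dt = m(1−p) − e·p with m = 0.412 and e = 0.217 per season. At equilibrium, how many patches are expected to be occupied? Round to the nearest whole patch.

314

p* = m/(m+e) = 0.412/0.6290 = 0.6550.
Expected occupied patches = N × p* = 480 × 0.6550 = 314.40 ≈ 314.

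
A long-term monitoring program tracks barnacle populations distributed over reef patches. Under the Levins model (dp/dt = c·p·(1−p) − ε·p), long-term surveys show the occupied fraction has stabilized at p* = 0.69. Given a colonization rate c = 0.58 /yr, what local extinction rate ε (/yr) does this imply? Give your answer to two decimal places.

At equilibrium c(1−p*) = ε.
ε = 0.58 × (1 − 0.69) = 0.58 × 0.3100 = 0.1798.

0.18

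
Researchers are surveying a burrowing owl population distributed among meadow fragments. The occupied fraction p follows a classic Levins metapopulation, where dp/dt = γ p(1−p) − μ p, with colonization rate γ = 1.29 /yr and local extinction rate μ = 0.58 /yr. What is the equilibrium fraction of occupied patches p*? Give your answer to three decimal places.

0.550

Setting dp/dt = 0 and dividing through by p* gives γ·(1−p*) = μ.
So p* = 1 − μ/γ = 1 − 0.58/1.29 = 1 − 0.4496 = 0.5504.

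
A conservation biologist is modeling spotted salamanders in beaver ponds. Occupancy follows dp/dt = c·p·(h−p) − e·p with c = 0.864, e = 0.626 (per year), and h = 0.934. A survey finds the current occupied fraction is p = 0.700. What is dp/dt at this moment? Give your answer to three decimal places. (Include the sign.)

-0.297

Colonization term: c·p·(h−p) = 0.864×0.700×0.2340 = 0.14152.
Extinction term: e·p = 0.43820.
dp/dt = 0.14152 − 0.43820 = -0.29668.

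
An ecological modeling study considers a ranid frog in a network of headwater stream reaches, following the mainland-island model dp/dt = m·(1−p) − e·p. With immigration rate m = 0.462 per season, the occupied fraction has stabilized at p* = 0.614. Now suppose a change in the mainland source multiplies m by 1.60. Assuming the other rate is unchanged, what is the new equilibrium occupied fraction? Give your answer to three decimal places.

0.718

Balance m(1−p*) = e·p* gives e = m(1−p*)/p* = 0.462×0.38600/0.61400 = 0.29044.
New p* = m/(m+e) = 0.73920/(0.73920+0.29044) = 0.71792.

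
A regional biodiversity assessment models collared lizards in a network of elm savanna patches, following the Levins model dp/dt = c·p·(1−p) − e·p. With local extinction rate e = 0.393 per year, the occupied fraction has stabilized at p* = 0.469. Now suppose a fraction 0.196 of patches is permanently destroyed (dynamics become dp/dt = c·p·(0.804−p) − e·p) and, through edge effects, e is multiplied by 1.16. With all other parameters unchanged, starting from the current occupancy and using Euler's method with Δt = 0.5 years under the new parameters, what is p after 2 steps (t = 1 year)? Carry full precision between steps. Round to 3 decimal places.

0.384

Balance c(1−p*) = e gives c = e/(1 − 0.46900) = 0.393/0.53100 = 0.74011.
Starting from p₀ = 0.46900; update p ← p + (dp/dt)·Δt with the new parameters.
step 1: Δp = -0.04876, p = 0.42024
step 2: Δp = -0.03611, p = 0.38413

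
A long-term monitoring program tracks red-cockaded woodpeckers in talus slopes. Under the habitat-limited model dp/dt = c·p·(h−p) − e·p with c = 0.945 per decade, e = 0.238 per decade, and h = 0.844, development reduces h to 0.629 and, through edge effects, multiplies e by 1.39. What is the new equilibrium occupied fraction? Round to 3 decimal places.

0.279

Before: p* = h − e/c = 0.844 − 0.238/0.945 = 0.844 − 0.2519 = 0.5921.
After: c = 0.945, e = 0.33082, h = 0.629; p* = 0.629 − 0.33082/0.945 = 0.2789.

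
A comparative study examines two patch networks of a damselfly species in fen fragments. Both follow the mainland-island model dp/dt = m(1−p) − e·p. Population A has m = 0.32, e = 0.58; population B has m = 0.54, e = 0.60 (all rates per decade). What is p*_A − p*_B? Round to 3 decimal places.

A: p*_A = m/(m+e) = 0.32/0.9000 = 0.3556.
B: p*_B = 0.54/1.1400 = 0.4737.
p*_A − p*_B = 0.3556 − 0.4737 = -0.1181.

-0.118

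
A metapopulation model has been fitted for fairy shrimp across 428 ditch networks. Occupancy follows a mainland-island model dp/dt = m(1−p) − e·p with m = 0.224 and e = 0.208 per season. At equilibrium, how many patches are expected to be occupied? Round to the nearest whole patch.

p* = m/(m+e) = 0.224/0.4320 = 0.5185.
Expected occupied patches = N × p* = 428 × 0.5185 = 221.93 ≈ 222.

222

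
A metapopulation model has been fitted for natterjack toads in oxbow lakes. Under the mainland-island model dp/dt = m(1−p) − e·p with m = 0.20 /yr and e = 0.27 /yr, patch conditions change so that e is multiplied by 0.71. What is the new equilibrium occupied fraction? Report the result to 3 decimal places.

Before: p* = 0.20/(0.20+0.27) = 0.4255.
After: m = 0.2, e = 0.1917; p* = 0.2/0.3917 = 0.5106.

0.511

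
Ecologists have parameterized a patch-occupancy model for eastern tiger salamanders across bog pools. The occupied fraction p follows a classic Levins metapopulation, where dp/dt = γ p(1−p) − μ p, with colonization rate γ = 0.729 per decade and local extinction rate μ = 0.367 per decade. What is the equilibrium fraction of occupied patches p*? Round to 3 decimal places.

At equilibrium, colonization balances extinction: γ·p*·(1−p*) = μ·p*.
So p* = 1 − μ/γ = 1 − 0.367/0.729 = 1 − 0.5034 = 0.4966.

0.497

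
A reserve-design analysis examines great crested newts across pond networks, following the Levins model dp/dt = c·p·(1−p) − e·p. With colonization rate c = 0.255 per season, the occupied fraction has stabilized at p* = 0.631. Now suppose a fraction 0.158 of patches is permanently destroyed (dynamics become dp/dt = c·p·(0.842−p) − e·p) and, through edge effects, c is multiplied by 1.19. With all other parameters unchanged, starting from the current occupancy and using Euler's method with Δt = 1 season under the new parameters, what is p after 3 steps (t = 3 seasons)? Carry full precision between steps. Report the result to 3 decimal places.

Balance c(1−p*) = e gives e = 0.255×(1 − 0.63100) = 0.09409.
Starting from p₀ = 0.63100; update p ← p + (dp/dt)·Δt with the new parameters.
p: 0.63100 → 0.61203  (Δp = -0.01897)
p: 0.61203 → 0.59715  (Δp = -0.01488)
p: 0.59715 → 0.58533  (Δp = -0.01182)

0.585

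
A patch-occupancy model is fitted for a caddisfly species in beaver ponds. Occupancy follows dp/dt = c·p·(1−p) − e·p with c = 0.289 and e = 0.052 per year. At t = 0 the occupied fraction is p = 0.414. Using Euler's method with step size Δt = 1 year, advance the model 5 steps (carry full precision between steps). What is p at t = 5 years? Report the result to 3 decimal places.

Update rule: p ← p + [c·p·(1−p) − e·p]·Δt with Δt = 1.
p: 0.41400 → 0.46258  (Δp = +0.04858)
p: 0.46258 → 0.51038  (Δp = +0.04779)
p: 0.51038 → 0.55605  (Δp = +0.04568)
p: 0.55605 → 0.59848  (Δp = +0.04243)
p: 0.59848 → 0.63681  (Δp = +0.03833)

0.637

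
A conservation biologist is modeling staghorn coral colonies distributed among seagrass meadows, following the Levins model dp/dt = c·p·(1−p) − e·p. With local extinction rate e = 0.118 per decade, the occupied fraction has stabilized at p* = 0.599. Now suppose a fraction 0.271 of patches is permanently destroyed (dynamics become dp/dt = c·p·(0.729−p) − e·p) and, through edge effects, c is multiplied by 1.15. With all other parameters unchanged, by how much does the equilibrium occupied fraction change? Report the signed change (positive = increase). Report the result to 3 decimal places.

Balance c(1−p*) = e gives c = e/(1 − 0.59900) = 0.118/0.40100 = 0.29426.
New p* = 0.729 − e/c = 0.729 − 0.11800/0.33840 = 0.38030.
Δp* = 0.38030 − 0.59900 = -0.21870.

-0.219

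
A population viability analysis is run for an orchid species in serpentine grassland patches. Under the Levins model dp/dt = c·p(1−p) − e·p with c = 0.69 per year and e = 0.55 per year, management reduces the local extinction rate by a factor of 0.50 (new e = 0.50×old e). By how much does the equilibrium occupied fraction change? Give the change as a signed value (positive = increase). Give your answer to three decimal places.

Before: p* = 1 − 0.55/0.69 = 0.2029.
After the change, c = 0.69, e = 0.275, so p* = 1 − 0.275/0.69 = 0.6014.
Δp* = 0.6014 − 0.2029 = +0.3986.

0.399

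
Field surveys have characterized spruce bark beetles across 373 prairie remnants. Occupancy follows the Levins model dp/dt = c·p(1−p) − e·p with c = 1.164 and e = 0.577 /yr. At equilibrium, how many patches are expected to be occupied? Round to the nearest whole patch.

p* = 1 − e/c = 1 − 0.577/1.164 = 0.5043.
Expected occupied patches = N × p* = 373 × 0.5043 = 188.10 ≈ 188.

188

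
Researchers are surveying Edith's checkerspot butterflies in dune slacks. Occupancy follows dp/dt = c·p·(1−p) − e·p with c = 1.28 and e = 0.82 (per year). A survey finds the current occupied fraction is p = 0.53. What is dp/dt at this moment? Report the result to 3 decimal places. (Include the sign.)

Colonization term: c·p·(1−p) = 1.28×0.53×0.4700 = 0.31885.
Extinction term: e·p = 0.43460.
dp/dt = 0.31885 − 0.43460 = -0.11575.

-0.116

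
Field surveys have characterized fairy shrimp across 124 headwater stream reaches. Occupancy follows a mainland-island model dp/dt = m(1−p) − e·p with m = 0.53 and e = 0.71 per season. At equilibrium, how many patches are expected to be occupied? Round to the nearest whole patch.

53

p* = m/(m+e) = 0.53/1.2400 = 0.4274.
Expected occupied patches = N × p* = 124 × 0.4274 = 53.00 ≈ 53.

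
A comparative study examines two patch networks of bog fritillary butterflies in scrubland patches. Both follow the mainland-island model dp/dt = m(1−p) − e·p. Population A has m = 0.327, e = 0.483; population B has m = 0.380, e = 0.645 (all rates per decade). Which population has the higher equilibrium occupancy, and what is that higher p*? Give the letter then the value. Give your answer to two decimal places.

A: p*_A = m/(m+e) = 0.327/0.8100 = 0.4037.
B: p*_B = 0.380/1.0250 = 0.3707.
A is higher at 0.4037.

A, 0.40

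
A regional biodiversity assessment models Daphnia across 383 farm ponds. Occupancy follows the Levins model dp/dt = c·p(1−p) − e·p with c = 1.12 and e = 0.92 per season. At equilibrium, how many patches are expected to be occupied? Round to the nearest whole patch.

p* = 1 − e/c = 1 − 0.92/1.12 = 0.1786.
Expected occupied patches = N × p* = 383 × 0.1786 = 68.39 ≈ 68.

68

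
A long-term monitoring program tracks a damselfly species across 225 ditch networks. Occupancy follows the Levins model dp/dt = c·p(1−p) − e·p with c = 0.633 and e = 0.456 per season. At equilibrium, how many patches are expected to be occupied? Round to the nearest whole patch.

63

p* = 1 − e/c = 1 − 0.456/0.633 = 0.2796.
Expected occupied patches = N × p* = 225 × 0.2796 = 62.91 ≈ 63.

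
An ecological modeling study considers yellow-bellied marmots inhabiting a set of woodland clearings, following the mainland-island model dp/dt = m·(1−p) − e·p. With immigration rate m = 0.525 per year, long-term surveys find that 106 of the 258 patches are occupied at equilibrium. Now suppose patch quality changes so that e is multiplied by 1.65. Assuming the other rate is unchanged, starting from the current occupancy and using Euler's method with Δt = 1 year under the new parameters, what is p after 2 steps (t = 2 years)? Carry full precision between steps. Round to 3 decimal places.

Observed p* = 106/258 = 0.41085.
Balance m(1−p*) = e·p* gives e = m(1−p*)/p* = 0.525×0.58915/0.41085 = 0.75283.
Starting from p₀ = 0.41085; update p ← p + (dp/dt)·Δt with the new parameters.
p: 0.41085 → 0.20981  (Δp = -0.20105)
p: 0.20981 → 0.36404  (Δp = +0.15424)

0.364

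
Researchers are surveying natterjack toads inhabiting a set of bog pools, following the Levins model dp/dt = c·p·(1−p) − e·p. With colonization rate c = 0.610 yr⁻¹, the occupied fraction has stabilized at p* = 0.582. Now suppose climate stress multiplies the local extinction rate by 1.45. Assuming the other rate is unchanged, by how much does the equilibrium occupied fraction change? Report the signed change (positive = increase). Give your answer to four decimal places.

Balance c(1−p*) = e gives e = 0.610×(1 − 0.58200) = 0.25498.
New p* = 1 − e/c = 1 − 0.36972/0.61000 = 0.39390.
Δp* = 0.39390 − 0.58200 = -0.18810.

-0.1881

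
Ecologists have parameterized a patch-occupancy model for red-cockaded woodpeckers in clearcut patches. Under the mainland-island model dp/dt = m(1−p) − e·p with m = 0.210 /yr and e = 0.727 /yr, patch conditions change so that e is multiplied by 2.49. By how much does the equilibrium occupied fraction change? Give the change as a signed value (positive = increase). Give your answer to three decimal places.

Before: p* = 0.210/(0.210+0.727) = 0.2241.
After: m = 0.21, e = 1.81023; p* = 0.21/2.0202 = 0.1039.
Δp* = 0.1039 − 0.2241 = -0.1202.

-0.120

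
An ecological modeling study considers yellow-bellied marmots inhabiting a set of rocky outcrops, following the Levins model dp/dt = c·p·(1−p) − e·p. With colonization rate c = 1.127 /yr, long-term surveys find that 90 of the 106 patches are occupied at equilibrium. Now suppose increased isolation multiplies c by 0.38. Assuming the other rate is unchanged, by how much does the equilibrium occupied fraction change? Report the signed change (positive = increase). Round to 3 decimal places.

-0.246

Observed p* = 90/106 = 0.84906.
Balance c(1−p*) = e gives e = 1.127×(1 − 0.84906) = 0.17011.
New p* = 1 − e/c = 1 − 0.17011/0.42826 = 0.60279.
Δp* = 0.60279 − 0.84906 = -0.24627.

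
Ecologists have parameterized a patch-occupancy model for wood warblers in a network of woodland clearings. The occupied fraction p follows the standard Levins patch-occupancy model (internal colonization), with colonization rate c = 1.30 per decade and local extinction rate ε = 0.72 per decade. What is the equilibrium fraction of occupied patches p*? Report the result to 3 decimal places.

0.446

At equilibrium, colonization balances extinction: c·p*·(1−p*) = ε·p*.
So p* = 1 − ε/c = 1 − 0.72/1.30 = 1 − 0.5538 = 0.4462.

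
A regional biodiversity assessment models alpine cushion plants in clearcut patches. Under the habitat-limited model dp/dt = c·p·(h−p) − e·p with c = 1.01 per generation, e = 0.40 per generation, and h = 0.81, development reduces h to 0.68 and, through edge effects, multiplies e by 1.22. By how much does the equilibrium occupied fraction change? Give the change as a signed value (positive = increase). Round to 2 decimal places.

Before: p* = h − e/c = 0.81 − 0.40/1.01 = 0.81 − 0.3960 = 0.4140.
After: c = 1.01, e = 0.488, h = 0.68; p* = 0.68 − 0.488/1.01 = 0.1968.
Δp* = 0.1968 − 0.4140 = -0.2171.

-0.22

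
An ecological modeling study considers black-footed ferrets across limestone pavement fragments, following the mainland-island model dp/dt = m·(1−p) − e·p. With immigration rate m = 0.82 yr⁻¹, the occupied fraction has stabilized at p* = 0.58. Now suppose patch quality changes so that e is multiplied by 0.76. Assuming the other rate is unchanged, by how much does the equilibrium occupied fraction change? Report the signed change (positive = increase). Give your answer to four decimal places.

0.0650

Balance m(1−p*) = e·p* gives e = m(1−p*)/p* = 0.82×0.42000/0.58000 = 0.59379.
New p* = m/(m+e) = 0.82000/(0.82000+0.45128) = 0.64502.
Δp* = 0.64502 − 0.58000 = +0.06502.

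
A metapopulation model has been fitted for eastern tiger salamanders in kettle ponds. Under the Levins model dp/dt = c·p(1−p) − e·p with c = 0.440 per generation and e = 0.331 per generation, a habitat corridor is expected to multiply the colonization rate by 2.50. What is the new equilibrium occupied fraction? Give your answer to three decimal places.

0.699

Before: p* = 1 − 0.331/0.440 = 0.2477.
After the change, c = 1.1, e = 0.331, so p* = 1 − 0.331/1.1 = 0.6991.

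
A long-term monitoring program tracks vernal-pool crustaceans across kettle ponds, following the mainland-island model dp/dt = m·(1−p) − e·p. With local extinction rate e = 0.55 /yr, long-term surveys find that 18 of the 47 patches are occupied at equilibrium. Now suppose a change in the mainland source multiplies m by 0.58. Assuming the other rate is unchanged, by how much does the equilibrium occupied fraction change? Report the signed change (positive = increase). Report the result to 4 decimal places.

Observed p* = 18/47 = 0.38298.
Balance m(1−p*) = e·p* gives m = e·p*/(1−p*) = 0.55×0.38298/0.61702 = 0.34138.
New p* = m/(m+e) = 0.19800/(0.19800+0.55000) = 0.26471.
Δp* = 0.26471 − 0.38298 = -0.11827.

-0.1183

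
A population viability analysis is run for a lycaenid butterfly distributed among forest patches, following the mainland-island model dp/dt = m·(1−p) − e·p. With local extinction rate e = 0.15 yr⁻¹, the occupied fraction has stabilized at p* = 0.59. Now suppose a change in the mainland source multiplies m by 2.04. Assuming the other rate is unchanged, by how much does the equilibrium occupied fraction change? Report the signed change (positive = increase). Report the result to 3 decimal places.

0.156

Balance m(1−p*) = e·p* gives m = e·p*/(1−p*) = 0.15×0.59000/0.41000 = 0.21585.
New p* = m/(m+e) = 0.44033/(0.44033+0.15000) = 0.74590.
Δp* = 0.74590 − 0.59000 = +0.15590.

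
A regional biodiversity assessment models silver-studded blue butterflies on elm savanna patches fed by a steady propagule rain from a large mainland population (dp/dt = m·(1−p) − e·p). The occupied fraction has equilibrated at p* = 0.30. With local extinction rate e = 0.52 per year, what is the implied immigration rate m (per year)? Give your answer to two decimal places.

At equilibrium m(1−p*) = e·p*, so m = e·p*/(1−p*).
m = 0.52 × 0.30 / 0.7000 = 0.1560/0.7000 = 0.2229.

0.22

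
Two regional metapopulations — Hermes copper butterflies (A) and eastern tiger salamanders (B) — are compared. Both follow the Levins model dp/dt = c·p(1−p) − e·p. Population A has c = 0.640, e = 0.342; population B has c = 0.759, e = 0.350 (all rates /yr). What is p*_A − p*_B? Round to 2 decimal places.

A: p*_A = 1 − 0.342/0.640 = 0.4656.
B: p*_B = 1 − 0.350/0.759 = 0.5389.
p*_A − p*_B = 0.4656 − 0.5389 = -0.0732.

-0.07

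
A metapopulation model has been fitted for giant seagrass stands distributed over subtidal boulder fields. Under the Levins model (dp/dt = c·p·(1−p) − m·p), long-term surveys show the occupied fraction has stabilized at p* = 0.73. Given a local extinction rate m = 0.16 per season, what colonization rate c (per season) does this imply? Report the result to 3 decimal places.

0.593

At equilibrium c(1−p*) = m, so c = m/(1−p*).
c = 0.16/(1 − 0.73) = 0.16/0.2700 = 0.5926.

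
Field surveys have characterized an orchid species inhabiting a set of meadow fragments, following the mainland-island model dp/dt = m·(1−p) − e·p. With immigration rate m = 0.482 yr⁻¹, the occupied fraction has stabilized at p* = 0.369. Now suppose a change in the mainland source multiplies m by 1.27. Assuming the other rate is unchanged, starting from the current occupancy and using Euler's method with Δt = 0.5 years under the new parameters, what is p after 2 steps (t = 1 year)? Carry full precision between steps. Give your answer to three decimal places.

0.422

Balance m(1−p*) = e·p* gives e = m(1−p*)/p* = 0.482×0.63100/0.36900 = 0.82423.
Starting from p₀ = 0.36900; update p ← p + (dp/dt)·Δt with the new parameters.
t = 0.5: p = 0.36900 + (+0.04106) = 0.41006
t = 1: p = 0.41006 + (+0.01157) = 0.42163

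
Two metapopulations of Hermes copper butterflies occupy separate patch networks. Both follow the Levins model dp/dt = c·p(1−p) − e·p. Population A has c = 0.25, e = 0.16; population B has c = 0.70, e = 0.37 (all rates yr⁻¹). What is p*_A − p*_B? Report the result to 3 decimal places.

A: p*_A = 1 − 0.16/0.25 = 0.3600.
B: p*_B = 1 − 0.37/0.70 = 0.4714.
p*_A − p*_B = 0.3600 − 0.4714 = -0.1114.

-0.111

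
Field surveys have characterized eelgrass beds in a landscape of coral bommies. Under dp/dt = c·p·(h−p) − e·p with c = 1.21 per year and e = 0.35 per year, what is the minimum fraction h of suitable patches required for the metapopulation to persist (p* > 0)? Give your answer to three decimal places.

p* = h − e/c is positive only when h > e/c.
h_min = e/c = 0.35/1.21 = 0.2893.

0.289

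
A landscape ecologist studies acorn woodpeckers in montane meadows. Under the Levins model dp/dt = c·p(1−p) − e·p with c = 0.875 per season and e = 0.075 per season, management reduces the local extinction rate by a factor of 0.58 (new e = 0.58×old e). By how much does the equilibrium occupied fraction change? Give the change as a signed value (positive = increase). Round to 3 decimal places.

Before: p* = 1 − 0.075/0.875 = 0.9143.
After the change, c = 0.875, e = 0.0435, so p* = 1 − 0.0435/0.875 = 0.9503.
Δp* = 0.9503 − 0.9143 = +0.0360.

0.036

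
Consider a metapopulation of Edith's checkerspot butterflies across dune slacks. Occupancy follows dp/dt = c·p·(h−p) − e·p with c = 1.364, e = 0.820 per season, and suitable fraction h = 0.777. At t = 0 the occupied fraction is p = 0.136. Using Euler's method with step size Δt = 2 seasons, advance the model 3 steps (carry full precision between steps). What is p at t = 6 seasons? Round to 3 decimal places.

0.168

Update rule: p ← p + [c·p·(h−p) − e·p]·Δt with Δt = 2.
  1  |  dp/dt·Δt = +0.014776  |  p_1 = 0.150776
  2  |  dp/dt·Δt = +0.010304  |  p_2 = 0.161080
  3  |  dp/dt·Δt = +0.006480  |  p_3 = 0.167560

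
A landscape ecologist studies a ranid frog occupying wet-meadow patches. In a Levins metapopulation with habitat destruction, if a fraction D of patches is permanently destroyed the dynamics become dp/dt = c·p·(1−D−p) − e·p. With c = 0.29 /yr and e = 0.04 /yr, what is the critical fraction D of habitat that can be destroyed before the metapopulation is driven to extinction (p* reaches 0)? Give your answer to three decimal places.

0.862

The nontrivial equilibrium is p* = (1−D) − e/c; extinction occurs when this hits zero.
So D_crit = 1 − e/c = 1 − 0.04/0.29 = 1 − 0.1379 = 0.8621.
Note this equals the original equilibrium occupancy — the Levins extinction-debt result.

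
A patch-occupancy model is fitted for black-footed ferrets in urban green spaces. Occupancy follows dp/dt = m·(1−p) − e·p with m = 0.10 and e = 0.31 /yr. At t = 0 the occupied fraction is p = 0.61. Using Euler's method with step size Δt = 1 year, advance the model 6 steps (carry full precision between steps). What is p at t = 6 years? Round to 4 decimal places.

Update rule: p ← p + [m·(1−p) − e·p]·Δt with Δt = 1.
step 1: Δp = -0.15010, p = 0.45990
step 2: Δp = -0.08856, p = 0.37134
step 3: Δp = -0.05225, p = 0.31909
step 4: Δp = -0.03083, p = 0.28826
step 5: Δp = -0.01819, p = 0.27008
step 6: Δp = -0.01073, p = 0.25934

0.2593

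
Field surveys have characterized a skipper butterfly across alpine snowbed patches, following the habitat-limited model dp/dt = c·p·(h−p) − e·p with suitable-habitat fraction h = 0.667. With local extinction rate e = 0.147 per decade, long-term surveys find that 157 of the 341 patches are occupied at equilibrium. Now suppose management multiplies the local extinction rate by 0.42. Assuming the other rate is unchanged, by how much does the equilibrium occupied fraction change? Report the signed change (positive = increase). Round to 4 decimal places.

Observed p* = 157/341 = 0.46041.
Balance c(h−p*) = e gives c = e/(0.667 − 0.46041) = 0.147/0.20659 = 0.71155.
New p* = 0.667 − e/c = 0.667 − 0.06174/0.71155 = 0.58023.
Δp* = 0.58023 − 0.46041 = +0.11982.

0.1198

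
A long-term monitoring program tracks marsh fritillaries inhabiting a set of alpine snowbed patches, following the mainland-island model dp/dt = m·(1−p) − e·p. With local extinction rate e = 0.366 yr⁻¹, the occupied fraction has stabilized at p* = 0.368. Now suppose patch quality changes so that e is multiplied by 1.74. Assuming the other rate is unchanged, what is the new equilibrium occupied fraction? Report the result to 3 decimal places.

Balance m(1−p*) = e·p* gives m = e·p*/(1−p*) = 0.366×0.36800/0.63200 = 0.21311.
New p* = m/(m+e) = 0.21311/(0.21311+0.63684) = 0.25073.

0.251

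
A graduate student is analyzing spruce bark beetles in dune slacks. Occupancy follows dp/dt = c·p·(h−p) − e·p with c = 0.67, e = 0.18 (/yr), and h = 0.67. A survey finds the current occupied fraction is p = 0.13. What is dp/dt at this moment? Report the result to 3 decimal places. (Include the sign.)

Colonization term: c·p·(h−p) = 0.67×0.13×0.5400 = 0.04703.
Extinction term: e·p = 0.02340.
dp/dt = 0.04703 − 0.02340 = 0.02363.

0.024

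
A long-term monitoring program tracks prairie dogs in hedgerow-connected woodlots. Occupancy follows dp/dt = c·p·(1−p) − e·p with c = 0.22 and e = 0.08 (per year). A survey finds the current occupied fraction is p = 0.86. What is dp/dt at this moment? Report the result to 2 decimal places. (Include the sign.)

-0.04

Colonization term: c·p·(1−p) = 0.22×0.86×0.1400 = 0.02649.
Extinction term: e·p = 0.06880.
dp/dt = 0.02649 − 0.06880 = -0.04231.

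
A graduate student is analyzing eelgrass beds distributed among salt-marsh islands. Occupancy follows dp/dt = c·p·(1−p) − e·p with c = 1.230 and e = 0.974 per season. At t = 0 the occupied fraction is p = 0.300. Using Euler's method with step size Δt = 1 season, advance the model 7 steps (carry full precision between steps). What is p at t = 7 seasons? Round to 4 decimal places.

0.2155

Update rule: p ← p + [c·p·(1−p) − e·p]·Δt with Δt = 1.
  1  |  dp/dt·Δt = -0.033900  |  p_1 = 0.266100
  2  |  dp/dt·Δt = -0.018974  |  p_2 = 0.247126
  3  |  dp/dt·Δt = -0.011853  |  p_3 = 0.235273
  4  |  dp/dt·Δt = -0.007855  |  p_4 = 0.227418
  5  |  dp/dt·Δt = -0.005395  |  p_5 = 0.222023
  6  |  dp/dt·Δt = -0.003794  |  p_6 = 0.218229
  7  |  dp/dt·Δt = -0.002711  |  p_7 = 0.215518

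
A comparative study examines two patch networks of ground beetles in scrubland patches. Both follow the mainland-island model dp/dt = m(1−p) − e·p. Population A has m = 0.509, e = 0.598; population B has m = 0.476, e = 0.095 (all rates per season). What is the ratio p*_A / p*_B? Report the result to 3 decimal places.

0.552

A: p*_A = m/(m+e) = 0.509/1.1070 = 0.4598.
B: p*_B = 0.476/0.5710 = 0.8336.
p*_A / p*_B = 0.4598/0.8336 = 0.5516.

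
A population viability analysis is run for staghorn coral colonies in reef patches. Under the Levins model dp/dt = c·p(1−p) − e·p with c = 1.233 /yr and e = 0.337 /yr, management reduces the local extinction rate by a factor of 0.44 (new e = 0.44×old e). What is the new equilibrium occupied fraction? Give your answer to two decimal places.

0.88

Before: p* = 1 − 0.337/1.233 = 0.7267.
After the change, c = 1.233, e = 0.14828, so p* = 1 − 0.14828/1.233 = 0.8797.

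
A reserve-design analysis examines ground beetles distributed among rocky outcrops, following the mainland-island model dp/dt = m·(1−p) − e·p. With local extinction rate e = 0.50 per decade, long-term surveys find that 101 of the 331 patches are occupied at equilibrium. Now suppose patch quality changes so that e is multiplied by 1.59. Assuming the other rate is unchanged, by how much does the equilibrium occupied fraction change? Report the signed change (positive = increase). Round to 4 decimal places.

Observed p* = 101/331 = 0.30514.
Balance m(1−p*) = e·p* gives m = e·p*/(1−p*) = 0.50×0.30514/0.69486 = 0.21957.
New p* = m/(m+e) = 0.21957/(0.21957+0.79500) = 0.21642.
Δp* = 0.21642 − 0.30514 = -0.08872.

-0.0887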